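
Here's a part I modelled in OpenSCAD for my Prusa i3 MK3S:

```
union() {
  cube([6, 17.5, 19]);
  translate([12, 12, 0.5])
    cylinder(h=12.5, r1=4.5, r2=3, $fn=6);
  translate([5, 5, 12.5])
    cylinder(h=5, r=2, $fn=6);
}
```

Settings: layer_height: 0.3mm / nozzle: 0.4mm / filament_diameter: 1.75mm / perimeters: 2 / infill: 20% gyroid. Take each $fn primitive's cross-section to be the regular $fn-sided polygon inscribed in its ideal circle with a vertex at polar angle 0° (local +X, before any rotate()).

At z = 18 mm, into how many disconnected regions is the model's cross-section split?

At z = 18 mm: the 6×17.5 cube contributes its full rectangle; the cone at (12, 12) does not reach this height (z outside [0.5, 13]); the cylinder at (5, 5) is not intersected at this z (z outside [12.5, 17.5]); Combining (union): only the 6×17.5 cube is present, so the union is just that shape — 1 connected region. The result has 1 disconnected region.

1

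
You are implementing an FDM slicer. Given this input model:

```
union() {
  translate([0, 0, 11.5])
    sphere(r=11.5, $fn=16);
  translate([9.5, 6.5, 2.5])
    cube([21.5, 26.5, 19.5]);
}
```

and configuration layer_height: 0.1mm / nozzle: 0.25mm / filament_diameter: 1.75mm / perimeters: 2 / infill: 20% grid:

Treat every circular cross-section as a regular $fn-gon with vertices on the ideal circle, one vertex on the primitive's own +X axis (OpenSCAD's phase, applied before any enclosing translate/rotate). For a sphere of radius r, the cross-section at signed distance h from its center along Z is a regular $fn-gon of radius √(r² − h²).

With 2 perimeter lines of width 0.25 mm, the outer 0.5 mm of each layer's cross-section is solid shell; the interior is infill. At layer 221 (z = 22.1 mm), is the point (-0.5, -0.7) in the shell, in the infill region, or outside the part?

At z = 22.1 mm: the r=11.5 sphere contributes a regular 16-gon of circumradius √(11.5²−10.6²) = 4.460; the cube at (9.5, 6.5) is not intersected at this z (z outside [2.5, 22]); Combining (union): only the r=11.5 sphere is present, so the union is just that shape — 1 connected region. Overall, the cross-section is a single solid region. The nearest boundary edge runs (-3.15, -3.15)→(-1.71, -4.12); distance from the point to it = 3.51 mm. The point is inside the cross-section and 3.51 mm from the nearest boundary — more than the 0.5 mm shell width (2 × 0.25), so it's in the infill interior.

infill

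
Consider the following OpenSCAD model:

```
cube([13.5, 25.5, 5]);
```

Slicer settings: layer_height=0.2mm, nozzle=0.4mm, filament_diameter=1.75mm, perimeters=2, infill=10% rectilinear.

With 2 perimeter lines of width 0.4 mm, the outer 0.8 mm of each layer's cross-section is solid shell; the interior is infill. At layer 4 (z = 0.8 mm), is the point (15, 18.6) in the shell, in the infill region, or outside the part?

outside

At z = 0.8 mm: the cube (footprint 13.5×25.5) is included at this height. Overall, the cross-section is a single solid region. The nearest boundary edge runs (13.50, 0.00)→(13.50, 25.50); distance from the point to it = 1.50 mm. The point is not inside any of the regions above, so it lies outside the cross-section (1.50 mm from the nearest boundary).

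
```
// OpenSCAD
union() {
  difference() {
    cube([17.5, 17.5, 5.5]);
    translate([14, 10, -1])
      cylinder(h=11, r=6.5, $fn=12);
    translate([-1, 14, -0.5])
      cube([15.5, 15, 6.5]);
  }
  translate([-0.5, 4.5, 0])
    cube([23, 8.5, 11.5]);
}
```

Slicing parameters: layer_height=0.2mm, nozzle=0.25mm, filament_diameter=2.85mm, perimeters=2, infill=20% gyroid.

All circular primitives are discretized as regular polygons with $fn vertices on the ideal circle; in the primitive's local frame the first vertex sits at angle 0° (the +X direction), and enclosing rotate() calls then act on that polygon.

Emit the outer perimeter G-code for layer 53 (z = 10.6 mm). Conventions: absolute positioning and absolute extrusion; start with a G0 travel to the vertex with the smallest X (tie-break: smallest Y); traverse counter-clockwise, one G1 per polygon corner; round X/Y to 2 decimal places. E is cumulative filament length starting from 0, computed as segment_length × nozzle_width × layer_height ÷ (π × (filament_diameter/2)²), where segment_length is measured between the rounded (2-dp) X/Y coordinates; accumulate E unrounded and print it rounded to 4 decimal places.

G0 X-0.50 Y4.50 Z10.60
G1 X22.50 Y4.50 E0.1803
G1 X22.50 Y13.00 E0.2469
G1 X-0.50 Y13.00 E0.4272
G1 X-0.50 Y4.50 E0.4938

At z = 10.6 mm: the cube does not reach this height (z outside [0, 5.5]); the cylinder at (14, 10) is not intersected at this z (z outside [-1, 10]); the cube at (-1, 14) does not reach this height (z outside [-0.5, 6]); Subtracting the remaining from the first: the first operand is absent here, so nothing remains; the 23×8.5 cube at (-0.5, 4.5) contributes its full rectangle; Taking the union: only the 23×8.5 cube at (-0.5, 4.5) is present, so the union is just that shape — 1 connected region. The outline is a single polygon with 4 vertices. Extrusion per mm of travel: 0.25 × 0.2 / (π × 1.425²) = 0.007838. Accumulating E over each segment gives final E = 0.4938.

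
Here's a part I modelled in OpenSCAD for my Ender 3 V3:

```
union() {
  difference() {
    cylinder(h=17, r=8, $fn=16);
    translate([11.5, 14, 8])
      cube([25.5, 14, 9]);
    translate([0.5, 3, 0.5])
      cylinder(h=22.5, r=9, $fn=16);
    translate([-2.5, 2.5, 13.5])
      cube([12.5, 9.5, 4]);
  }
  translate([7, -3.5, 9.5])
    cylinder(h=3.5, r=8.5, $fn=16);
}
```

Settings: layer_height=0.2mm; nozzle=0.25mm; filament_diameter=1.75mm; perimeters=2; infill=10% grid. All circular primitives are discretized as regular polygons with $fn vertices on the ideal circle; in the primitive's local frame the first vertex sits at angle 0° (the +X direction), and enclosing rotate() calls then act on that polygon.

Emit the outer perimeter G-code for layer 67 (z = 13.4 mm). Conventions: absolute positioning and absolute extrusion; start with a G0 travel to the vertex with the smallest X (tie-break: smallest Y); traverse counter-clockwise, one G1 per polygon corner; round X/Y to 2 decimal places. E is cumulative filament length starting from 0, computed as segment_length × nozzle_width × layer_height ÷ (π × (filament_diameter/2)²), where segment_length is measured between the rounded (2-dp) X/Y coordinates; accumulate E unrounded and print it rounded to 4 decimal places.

At z = 13.4 mm: the cylinder: section is a regular 16-gon, circumradius r=8; the cube at (11.5, 14) (footprint 25.5×14) is included at this height; the r=9 cylinder at (0.5, 3) contributes a regular 16-gon of circumradius 9; the cube at (-2.5, 2.5) is not intersected at this z (z outside [13.5, 17.5]); Subtracting the remaining from the first: starting from the r=8 cylinder, the 25.5×14 cube at (11.5, 14) misses the remaining region (no effect); the r=9 cylinder at (0.5, 3) partially overlaps it — only the 168.46 mm² overlap (of its 247.98 mm²) is removed, clipping the outline — 1 connected region; the cylinder at (7, -3.5) does not reach this height (z outside [9.5, 13]); Merging all regions: only the result so far is present, so the union is just that shape — 1 connected region. The outline is a single polygon with 16 vertices. Extrusion per mm of travel: 0.25 × 0.2 / (π × 0.875²) = 0.020788. Accumulating E over each segment gives final E = 0.8781.

G0 X-8.00 Y0.00 Z13.40
G1 X-7.39 Y-3.06 E0.0649
G1 X-5.66 Y-5.66 E0.1298
G1 X-3.06 Y-7.39 E0.1947
G1 X0.00 Y-8.00 E0.2596
G1 X3.06 Y-7.39 E0.3244
G1 X5.66 Y-5.66 E0.3893
G1 X7.39 Y-3.06 E0.4543
G1 X7.53 Y-2.37 E0.4689
G1 X6.86 Y-3.36 E0.4937
G1 X3.94 Y-5.31 E0.5667
G1 X0.50 Y-6.00 E0.6397
G1 X-2.94 Y-5.31 E0.7126
G1 X-5.86 Y-3.36 E0.7856
G1 X-7.81 Y-0.44 E0.8586
G1 X-7.95 Y0.24 E0.8730
G1 X-8.00 Y0.00 E0.8781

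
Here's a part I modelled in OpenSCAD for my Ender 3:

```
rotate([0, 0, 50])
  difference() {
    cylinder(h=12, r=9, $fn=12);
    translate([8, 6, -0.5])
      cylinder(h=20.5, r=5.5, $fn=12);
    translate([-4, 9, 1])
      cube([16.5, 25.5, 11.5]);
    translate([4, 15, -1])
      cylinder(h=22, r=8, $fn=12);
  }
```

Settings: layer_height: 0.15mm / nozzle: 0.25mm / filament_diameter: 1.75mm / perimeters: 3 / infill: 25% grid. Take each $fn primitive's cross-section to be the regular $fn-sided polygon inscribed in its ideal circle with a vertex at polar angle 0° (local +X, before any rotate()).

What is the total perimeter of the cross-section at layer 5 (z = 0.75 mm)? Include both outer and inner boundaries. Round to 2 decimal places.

56.63 mm

At z = 0.75 mm: the cylinder: section is a regular 12-gon, circumradius r=9 (perimeter = 2·12·9.000·sin(180°/12) = 55.90 mm); the r=5.5 cylinder at (8, 6) contributes a regular 12-gon of circumradius 5.5 (perimeter = 2·12·5.500·sin(180°/12) = 34.16 mm); the cube at (-4, 9) does not reach this height (z outside [1, 12.5]); the cylinder at (4, 15): section is a regular 12-gon, circumradius r=8 (perimeter = 2·12·8.000·sin(180°/12) = 49.69 mm); After the difference (first − rest): starting from the r=9 cylinder, the r=5.5 cylinder at (8, 6) partially overlaps it — only the 27.54 mm² overlap (of its 90.75 mm²) is removed, clipping the outline; the r=8 cylinder at (4, 15) partially overlaps it — only the 3.09 mm² overlap (of its 192.00 mm²) is removed, clipping the outline — boundary = 56.63 mm; (rotated 50° about Z; rotation is an isometry so areas/perimeters/island counts are preserved). Overall, the cross-section is a single solid region. Total boundary length (outer) = 56.63 mm.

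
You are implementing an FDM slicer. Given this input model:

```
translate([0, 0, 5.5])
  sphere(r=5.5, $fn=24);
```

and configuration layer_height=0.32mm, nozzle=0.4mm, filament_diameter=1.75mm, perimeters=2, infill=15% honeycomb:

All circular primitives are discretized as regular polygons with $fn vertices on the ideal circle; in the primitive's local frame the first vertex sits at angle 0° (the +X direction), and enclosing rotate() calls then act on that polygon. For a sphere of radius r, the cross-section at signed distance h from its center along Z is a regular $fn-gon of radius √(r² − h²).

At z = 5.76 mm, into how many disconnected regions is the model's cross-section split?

At z = 5.76 mm: the r=5.5 sphere slices to a regular 24-gon of circumradius 5.494 (√(r²−h²) with h=0.26 from center). The result has 1 disconnected region.

1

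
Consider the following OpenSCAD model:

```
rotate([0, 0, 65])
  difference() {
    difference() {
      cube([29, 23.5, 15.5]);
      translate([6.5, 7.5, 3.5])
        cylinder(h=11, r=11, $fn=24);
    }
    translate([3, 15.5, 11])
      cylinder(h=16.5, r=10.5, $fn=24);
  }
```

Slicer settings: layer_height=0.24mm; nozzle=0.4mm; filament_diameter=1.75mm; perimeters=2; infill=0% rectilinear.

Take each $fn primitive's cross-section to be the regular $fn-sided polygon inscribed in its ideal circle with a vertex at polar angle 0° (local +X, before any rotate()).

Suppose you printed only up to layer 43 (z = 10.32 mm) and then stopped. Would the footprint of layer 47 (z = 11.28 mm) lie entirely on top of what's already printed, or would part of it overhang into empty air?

entirely on top

Compare the two slices. At z = 10.32: the cube (footprint 29×23.5) is included at this height (area 681.50 mm²); the r=11 cylinder at (6.5, 7.5) gives a regular 24-gon of circumradius 11 (constant along its height) (area = (24/2)·11.000²·sin(360°/24) = 375.81 mm²); Taking the first minus the rest: starting from the 29×23.5 cube (681.50 mm²), the r=11 cylinder at (6.5, 7.5) partially overlaps it — only the 284.39 mm² overlap (of its 375.81 mm²) is removed, clipping the outline — area = 397.11 mm²; the cylinder at (3, 15.5) is absent (z outside [11, 27.5]); Taking the first minus the rest: none of the subtracted shapes is present at this height, so the result so far is unchanged — area = 397.11 mm²; (rotated 65° about Z; rotation is an isometry so areas/perimeters/island counts are preserved). At z = 11.28: the 29×23.5 cube contributes its full rectangle (area 681.50 mm²); the r=11 cylinder at (6.5, 7.5) contributes a regular 24-gon of circumradius 11 (area = (24/2)·11.000²·sin(360°/24) = 375.81 mm²); After the difference (first − rest): starting from the 29×23.5 cube (681.50 mm²), the r=11 cylinder at (6.5, 7.5) partially overlaps it — only the 284.39 mm² overlap (of its 375.81 mm²) is removed, clipping the outline — area = 397.11 mm²; the r=10.5 cylinder at (3, 15.5) contributes a regular 24-gon of circumradius 10.5 (area = (24/2)·10.500²·sin(360°/24) = 342.42 mm²); Subtracting the remaining from the first: starting from that combined region (397.11 mm²), the r=10.5 cylinder at (3, 15.5) partially overlaps it — only the 68.83 mm² overlap (of its 342.42 mm²) is removed, clipping the outline — area = 328.28 mm²; (rotated 65° about Z; rotation is an isometry so areas/perimeters/island counts are preserved). Checking containment: the cross-section at z = 11.28 is a subset of the cross-section at z = 10.32.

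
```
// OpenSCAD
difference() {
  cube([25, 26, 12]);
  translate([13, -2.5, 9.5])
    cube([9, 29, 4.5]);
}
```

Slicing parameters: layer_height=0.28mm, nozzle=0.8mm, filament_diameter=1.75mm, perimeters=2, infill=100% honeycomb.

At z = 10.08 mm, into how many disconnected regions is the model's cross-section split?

2

At z = 10.08 mm: the 25×26 cube contributes its full rectangle; the cube at (13, -2.5) (footprint 9×29) is included at this height; Subtracting the remaining from the first: starting from the 25×26 cube, the 9×29 cube at (13, -2.5) partially overlaps it — only the 234.00 mm² overlap (of its 261.00 mm²) is removed, clipping the outline — 2 connected regions. The result has 2 disconnected regions.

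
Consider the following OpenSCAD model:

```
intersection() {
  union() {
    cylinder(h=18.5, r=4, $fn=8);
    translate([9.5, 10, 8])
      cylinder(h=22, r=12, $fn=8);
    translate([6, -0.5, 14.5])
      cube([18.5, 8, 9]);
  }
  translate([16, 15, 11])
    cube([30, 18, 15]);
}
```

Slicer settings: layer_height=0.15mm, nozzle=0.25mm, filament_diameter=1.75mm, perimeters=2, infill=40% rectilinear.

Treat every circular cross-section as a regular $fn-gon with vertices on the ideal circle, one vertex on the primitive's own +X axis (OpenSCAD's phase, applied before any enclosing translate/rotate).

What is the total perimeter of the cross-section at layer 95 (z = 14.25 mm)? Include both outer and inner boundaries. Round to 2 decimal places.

At z = 14.25 mm: the cylinder: section is a regular 8-gon, circumradius r=4 (perimeter = 2·8·4.000·sin(180°/8) = 24.49 mm); the r=12 cylinder at (9.5, 10) gives a regular 8-gon of circumradius 12 (constant along its height) (perimeter = 2·8·12.000·sin(180°/8) = 73.48 mm); the cube at (6, -0.5) is absent (z outside [14.5, 23.5]); Merging all regions: the regions partially overlap (shared area 5.88 mm²), so the edge portions inside another operand are dropped and the merged outline is re-measured after clipping — boundary = 86.43 mm; the 30×18 cube at (16, 15) contributes its full rectangle (perimeter 96.00 mm); After intersecting: the 30×18 cube at (16, 15) partially overlaps that combined region; clipping to the common part keeps 10.25 mm² — boundary = 13.66 mm. Overall, the cross-section is a single solid region. Total boundary length (outer) = 13.66 mm.

13.66 mm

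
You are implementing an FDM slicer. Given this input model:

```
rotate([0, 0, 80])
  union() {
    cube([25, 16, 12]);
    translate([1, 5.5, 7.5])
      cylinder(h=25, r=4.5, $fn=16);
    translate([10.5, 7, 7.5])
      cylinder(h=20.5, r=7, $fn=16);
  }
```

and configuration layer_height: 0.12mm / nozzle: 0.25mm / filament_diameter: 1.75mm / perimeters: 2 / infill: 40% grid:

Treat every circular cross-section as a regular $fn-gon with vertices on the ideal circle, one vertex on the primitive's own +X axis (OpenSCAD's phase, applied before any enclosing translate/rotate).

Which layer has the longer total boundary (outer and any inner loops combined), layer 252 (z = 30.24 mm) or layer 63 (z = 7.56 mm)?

Layer 252 (z = 30.24): the cube is absent (z outside [0, 12]); the r=4.5 cylinder at (1, 5.5) gives a regular 16-gon of circumradius 4.5 (constant along its height) (perimeter = 2·16·4.500·sin(180°/16) = 28.09 mm); the cylinder at (10.5, 7) is not intersected at this z (z outside [7.5, 28]); Taking the union: only the r=4.5 cylinder at (1, 5.5) is present, so the union is just that shape — boundary = 28.09 mm; (rotated 80° about Z; rotation is an isometry so areas/perimeters/island counts are preserved). So its perimeter = 28.09 mm. Layer 63 (z = 7.56): the 25×16 cube contributes its full rectangle (perimeter 82.00 mm); the r=4.5 cylinder at (1, 5.5) gives a regular 16-gon of circumradius 4.5 (constant along its height) (perimeter = 2·16·4.500·sin(180°/16) = 28.09 mm); the cylinder at (10.5, 7): section is a regular 16-gon, circumradius r=7 (perimeter = 2·16·7.000·sin(180°/16) = 43.70 mm); Taking the union: the regions partially overlap (shared area 189.81 mm²), so the edge portions inside another operand are dropped and the merged outline is re-measured after clipping — boundary = 85.41 mm; (rotated 80° about Z; rotation is an isometry so areas/perimeters/island counts are preserved). So its perimeter = 85.41 mm. Layer 63 is larger (85.41 vs 28.09 mm).

layer 63 (z = 7.56 mm)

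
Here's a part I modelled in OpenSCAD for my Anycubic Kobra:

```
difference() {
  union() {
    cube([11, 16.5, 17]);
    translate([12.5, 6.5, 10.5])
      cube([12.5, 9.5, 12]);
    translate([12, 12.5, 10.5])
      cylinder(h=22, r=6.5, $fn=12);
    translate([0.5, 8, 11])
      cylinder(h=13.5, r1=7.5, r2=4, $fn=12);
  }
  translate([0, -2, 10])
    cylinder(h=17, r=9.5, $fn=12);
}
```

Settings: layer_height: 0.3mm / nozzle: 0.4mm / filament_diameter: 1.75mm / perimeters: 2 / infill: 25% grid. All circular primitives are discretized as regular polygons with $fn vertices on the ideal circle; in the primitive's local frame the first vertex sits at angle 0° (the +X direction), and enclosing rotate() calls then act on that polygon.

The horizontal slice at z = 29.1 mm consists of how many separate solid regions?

1

At z = 29.1 mm: the cube is absent (z outside [0, 17]); the cube at (12.5, 6.5) does not reach this height (z outside [10.5, 22.5]); the cylinder at (12, 12.5): section is a regular 12-gon, circumradius r=6.5; the cone at (0.5, 8) is absent (z outside [11, 24.5]); Taking the union: only the r=6.5 cylinder at (12, 12.5) is present, so the union is just that shape — 1 connected region; the cylinder at (0, -2) does not reach this height (z outside [10, 27]); Subtracting the remaining from the first: none of the subtracted shapes is present at this height, so that combined region is unchanged — 1 connected region. The result has 1 disconnected region.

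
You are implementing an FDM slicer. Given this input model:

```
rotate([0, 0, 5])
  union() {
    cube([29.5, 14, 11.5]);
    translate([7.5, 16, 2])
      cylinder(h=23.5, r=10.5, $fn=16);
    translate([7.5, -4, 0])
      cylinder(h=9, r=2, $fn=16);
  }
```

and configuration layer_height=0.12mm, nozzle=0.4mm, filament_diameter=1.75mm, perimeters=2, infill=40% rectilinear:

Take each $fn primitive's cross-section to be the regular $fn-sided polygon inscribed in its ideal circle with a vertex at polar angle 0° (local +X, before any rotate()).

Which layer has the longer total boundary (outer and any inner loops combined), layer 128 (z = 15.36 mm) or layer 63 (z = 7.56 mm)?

Layer 128 (z = 15.36): the cube does not reach this height (z outside [0, 11.5]); the r=10.5 cylinder at (7.5, 16) contributes a regular 16-gon of circumradius 10.5 (perimeter = 2·16·10.500·sin(180°/16) = 65.55 mm); the cylinder at (7.5, -4) does not reach this height (z outside [0, 9]); Merging all regions: only the r=10.5 cylinder at (7.5, 16) is present, so the union is just that shape — boundary = 65.55 mm; (rotated 5° about Z; rotation is an isometry so areas/perimeters/island counts are preserved). So its perimeter = 65.55 mm. Layer 63 (z = 7.56): the cube is present — its section is the full 29.5×14 rectangle (perimeter 87.00 mm); the cylinder at (7.5, 16): section is a regular 16-gon, circumradius r=10.5 (perimeter = 2·16·10.500·sin(180°/16) = 65.55 mm); the r=2 cylinder at (7.5, -4) contributes a regular 16-gon of circumradius 2 (perimeter = 2·16·2.000·sin(180°/16) = 12.49 mm); Taking the union: the regions partially overlap (shared area 119.09 mm²), so the edge portions inside another operand are dropped and the merged outline is re-measured after clipping — boundary = 119.44 mm; (rotated 5° about Z; rotation is an isometry so areas/perimeters/island counts are preserved). So its perimeter = 119.44 mm. Layer 63 is larger (119.44 vs 65.55 mm).

layer 63 (z = 7.56 mm)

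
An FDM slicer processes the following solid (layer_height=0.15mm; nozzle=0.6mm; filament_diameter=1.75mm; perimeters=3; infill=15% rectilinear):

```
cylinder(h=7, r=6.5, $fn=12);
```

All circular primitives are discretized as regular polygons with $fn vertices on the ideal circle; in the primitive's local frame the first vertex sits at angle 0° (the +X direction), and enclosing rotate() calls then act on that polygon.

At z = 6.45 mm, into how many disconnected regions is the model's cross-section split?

At z = 6.45 mm: the cylinder: section is a regular 12-gon, circumradius r=6.5. The result has 1 disconnected region.

1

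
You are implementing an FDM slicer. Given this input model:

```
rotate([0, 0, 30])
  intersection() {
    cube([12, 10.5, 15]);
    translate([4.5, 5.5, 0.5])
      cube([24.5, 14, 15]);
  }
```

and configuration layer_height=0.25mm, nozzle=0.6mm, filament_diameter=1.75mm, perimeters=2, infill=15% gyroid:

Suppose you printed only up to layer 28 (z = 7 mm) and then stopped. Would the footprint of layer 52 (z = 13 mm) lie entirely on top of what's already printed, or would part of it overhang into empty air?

entirely on top

Compare the two slices. At z = 7: the cube (footprint 12×10.5) is included at this height (area 126.00 mm²); the cube at (4.5, 5.5) is present — its section is the full 24.5×14 rectangle (area 343.00 mm²); After intersecting: the 24.5×14 cube at (4.5, 5.5) partially overlaps the 12×10.5 cube; clipping to the common part keeps 37.50 mm² — area = 37.50 mm²; (rotated 30° about Z; rotation is an isometry so areas/perimeters/island counts are preserved). At z = 13: the 12×10.5 cube contributes its full rectangle (area 126.00 mm²); the cube at (4.5, 5.5) (footprint 24.5×14) is included at this height (area 343.00 mm²); After intersecting: the 24.5×14 cube at (4.5, 5.5) partially overlaps the 12×10.5 cube; clipping to the common part keeps 37.50 mm² — area = 37.50 mm²; (whole slice rotated 30° about Z — lengths, areas and connectivity unchanged). Checking containment: the cross-section at z = 13 is a subset of the cross-section at z = 7.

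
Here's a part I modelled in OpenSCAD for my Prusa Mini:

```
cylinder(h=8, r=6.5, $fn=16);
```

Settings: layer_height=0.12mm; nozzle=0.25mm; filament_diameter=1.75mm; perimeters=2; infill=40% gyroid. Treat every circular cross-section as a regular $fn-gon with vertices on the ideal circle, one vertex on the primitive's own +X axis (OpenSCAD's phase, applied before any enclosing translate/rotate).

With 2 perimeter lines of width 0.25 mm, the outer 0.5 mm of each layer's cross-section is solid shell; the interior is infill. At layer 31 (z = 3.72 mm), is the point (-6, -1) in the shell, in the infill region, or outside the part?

At z = 3.72 mm: the r=6.5 cylinder gives a regular 16-gon of circumradius 6.5 (constant along its height). Overall, the cross-section is a single solid region. The nearest boundary edge runs (-6.50, 0.00)→(-6.01, -2.49); distance from the point to it = 0.30 mm. The point is inside the cross-section, 0.30 mm from the nearest boundary — within the 0.5 mm shell band (2 × 0.25).

shell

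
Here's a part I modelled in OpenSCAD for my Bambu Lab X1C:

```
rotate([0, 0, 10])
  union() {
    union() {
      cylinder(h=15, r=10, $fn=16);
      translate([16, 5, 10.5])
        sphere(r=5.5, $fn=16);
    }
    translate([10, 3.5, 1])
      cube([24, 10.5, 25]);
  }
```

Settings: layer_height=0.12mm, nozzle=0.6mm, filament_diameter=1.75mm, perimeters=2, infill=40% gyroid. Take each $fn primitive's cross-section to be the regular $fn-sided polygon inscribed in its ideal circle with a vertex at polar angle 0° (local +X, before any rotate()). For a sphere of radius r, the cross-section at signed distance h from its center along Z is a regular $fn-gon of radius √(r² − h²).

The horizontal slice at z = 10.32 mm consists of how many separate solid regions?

2

At z = 10.32 mm: the cylinder: section is a regular 16-gon, circumradius r=10; the r=5.5 sphere at (16, 5) slices to a regular 16-gon of circumradius 5.497 (√(r²−h²) with h=0.18 from center); Merging all regions: the 2 present regions are separate (no shared area or edge), so areas and boundary lengths simply add and each stays a separate island — 2 connected regions; the 24×10.5 cube at (10, 3.5) contributes its full rectangle; Combining (union): the regions partially overlap (shared area 62.30 mm²), so overlapping operands fuse into one piece — 2 connected regions; (whole slice rotated 10° about Z — lengths, areas and connectivity unchanged). The result has 2 disconnected regions.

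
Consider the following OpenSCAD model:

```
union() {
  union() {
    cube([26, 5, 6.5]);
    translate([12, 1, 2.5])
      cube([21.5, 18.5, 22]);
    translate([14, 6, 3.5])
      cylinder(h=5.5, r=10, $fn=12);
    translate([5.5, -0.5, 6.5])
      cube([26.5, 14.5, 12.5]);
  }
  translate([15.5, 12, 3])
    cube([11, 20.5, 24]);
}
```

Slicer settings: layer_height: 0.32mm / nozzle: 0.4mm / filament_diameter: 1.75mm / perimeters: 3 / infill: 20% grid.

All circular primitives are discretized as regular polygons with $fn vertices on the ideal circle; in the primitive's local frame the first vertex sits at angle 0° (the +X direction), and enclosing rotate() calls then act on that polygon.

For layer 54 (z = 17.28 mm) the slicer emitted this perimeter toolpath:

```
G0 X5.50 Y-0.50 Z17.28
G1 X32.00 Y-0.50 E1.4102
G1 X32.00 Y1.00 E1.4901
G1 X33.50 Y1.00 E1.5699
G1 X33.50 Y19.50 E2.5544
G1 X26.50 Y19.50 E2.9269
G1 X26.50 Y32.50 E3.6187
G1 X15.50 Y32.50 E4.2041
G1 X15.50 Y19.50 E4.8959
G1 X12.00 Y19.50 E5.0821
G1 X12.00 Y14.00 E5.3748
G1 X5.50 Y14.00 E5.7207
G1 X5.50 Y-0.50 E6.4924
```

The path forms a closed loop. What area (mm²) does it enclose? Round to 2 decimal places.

Apply the shoelace formula to the sequence of (X, Y) vertices; enclosed area = 665.00 mm².

665.00 mm²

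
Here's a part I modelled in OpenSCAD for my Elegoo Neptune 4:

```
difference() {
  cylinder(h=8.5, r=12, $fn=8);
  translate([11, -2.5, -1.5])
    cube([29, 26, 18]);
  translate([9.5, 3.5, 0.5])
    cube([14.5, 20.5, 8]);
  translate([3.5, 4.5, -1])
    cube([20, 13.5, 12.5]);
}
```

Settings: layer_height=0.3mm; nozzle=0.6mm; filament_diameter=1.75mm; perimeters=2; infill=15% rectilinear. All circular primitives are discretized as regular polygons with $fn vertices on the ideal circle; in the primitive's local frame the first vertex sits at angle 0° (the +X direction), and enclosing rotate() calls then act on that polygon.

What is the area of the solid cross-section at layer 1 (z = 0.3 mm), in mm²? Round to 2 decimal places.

376.57 mm²

At z = 0.3 mm: the cylinder: section is a regular 8-gon, circumradius r=12 (area = (8/2)·12.000²·sin(360°/8) = 407.29 mm²); the cube at (11, -2.5) (footprint 29×26) is included at this height (area 754.00 mm²); the cube at (9.5, 3.5) is not intersected at this z (z outside [0.5, 8.5]); the cube at (3.5, 4.5) is present — its section is the full 20×13.5 rectangle (area 270.00 mm²); After the difference (first − rest): starting from the r=12 cylinder (407.29 mm²), the 29×26 cube at (11, -2.5) partially overlaps it — only the 2.41 mm² overlap (of its 754.00 mm²) is removed, clipping the outline; the 20×13.5 cube at (3.5, 4.5) partially overlaps it — only the 28.30 mm² overlap (of its 270.00 mm²) is removed, clipping the outline — area = 376.57 mm². Overall, the cross-section is a single solid region. Net area = 376.57 mm².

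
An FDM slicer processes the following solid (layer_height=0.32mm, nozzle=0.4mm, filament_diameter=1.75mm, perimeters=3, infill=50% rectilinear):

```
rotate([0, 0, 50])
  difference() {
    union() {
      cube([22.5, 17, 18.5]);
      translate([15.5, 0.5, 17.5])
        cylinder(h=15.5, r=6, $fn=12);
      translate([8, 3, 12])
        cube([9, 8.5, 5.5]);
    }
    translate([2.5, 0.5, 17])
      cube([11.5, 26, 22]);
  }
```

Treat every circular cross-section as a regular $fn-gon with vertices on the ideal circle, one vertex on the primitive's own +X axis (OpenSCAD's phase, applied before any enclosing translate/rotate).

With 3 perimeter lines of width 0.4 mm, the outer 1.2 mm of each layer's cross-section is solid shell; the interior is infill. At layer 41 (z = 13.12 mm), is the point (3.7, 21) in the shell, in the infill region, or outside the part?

At z = 13.12 mm: the cube is present — its section is the full 22.5×17 rectangle; the cylinder at (15.5, 0.5) does not reach this height (z outside [17.5, 33]); the cube at (8, 3) is present — its section is the full 9×8.5 rectangle; Taking the union: the 9×8.5 cube at (8, 3) lies entirely inside the 22.5×17 cube, so the union is just the 22.5×17 cube — 1 connected region; the cube at (2.5, 0.5) is not intersected at this z (z outside [17, 39]); Taking the first minus the rest: none of the subtracted shapes is present at this height, so that combined region is unchanged — 1 connected region; (whole slice rotated 50° about Z — lengths, areas and connectivity unchanged). Overall, the cross-section is a single solid region. Undo the 50° rotation: the query point maps to (18.465, 10.664) in the un-rotated model frame. The nearest boundary edge runs (22.50, 17.00)→(22.50, 0.00); distance from the point to it = 4.03 mm. The point is inside the cross-section and 4.03 mm from the nearest boundary — more than the 1.2 mm shell width (3 × 0.4), so it's in the infill interior.

infill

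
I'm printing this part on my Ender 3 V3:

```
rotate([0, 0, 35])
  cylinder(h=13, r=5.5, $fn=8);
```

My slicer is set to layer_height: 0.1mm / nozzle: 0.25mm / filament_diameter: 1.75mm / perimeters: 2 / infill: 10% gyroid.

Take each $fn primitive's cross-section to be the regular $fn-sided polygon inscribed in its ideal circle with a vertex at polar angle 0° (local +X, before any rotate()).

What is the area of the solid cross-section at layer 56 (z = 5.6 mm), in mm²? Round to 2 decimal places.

85.56 mm²

At z = 5.6 mm: the r=5.5 cylinder gives a regular 8-gon of circumradius 5.5 (constant along its height) (area = (8/2)·5.500²·sin(360°/8) = 85.56 mm²); (whole slice rotated 35° about Z — lengths, areas and connectivity unchanged). Overall, the cross-section is a single solid region. Net area = 85.56 mm².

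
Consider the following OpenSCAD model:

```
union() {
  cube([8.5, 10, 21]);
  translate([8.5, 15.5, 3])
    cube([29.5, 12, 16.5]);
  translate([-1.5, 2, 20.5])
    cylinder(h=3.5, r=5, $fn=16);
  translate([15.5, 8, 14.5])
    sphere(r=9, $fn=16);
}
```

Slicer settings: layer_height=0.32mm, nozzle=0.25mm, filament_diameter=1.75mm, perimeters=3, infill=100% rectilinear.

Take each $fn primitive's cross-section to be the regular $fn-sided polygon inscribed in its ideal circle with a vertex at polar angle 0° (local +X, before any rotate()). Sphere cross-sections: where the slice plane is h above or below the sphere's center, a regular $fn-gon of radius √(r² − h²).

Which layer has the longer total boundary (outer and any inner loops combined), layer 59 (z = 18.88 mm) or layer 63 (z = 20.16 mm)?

layer 59 (z = 18.88 mm)

Layer 59 (z = 18.88): the cube (footprint 8.5×10) is included at this height (perimeter 37.00 mm); the cube at (8.5, 15.5) is present — its section is the full 29.5×12 rectangle (perimeter 83.00 mm); the cylinder at (-1.5, 2) is absent (z outside [20.5, 24]); the r=9 sphere at (15.5, 8) contributes a regular 16-gon of circumradius √(9²−4.38²) = 7.862 (perimeter = 2·16·7.862·sin(180°/16) = 49.08 mm); Combining (union): the regions partially overlap (shared area 3.73 mm²), so the edge portions inside another operand are dropped and the merged outline is re-measured after clipping — boundary = 150.28 mm. So its perimeter = 150.28 mm. Layer 63 (z = 20.16): the cube is present — its section is the full 8.5×10 rectangle (perimeter 37.00 mm); the cube at (8.5, 15.5) is absent (z outside [3, 19.5]); the cylinder at (-1.5, 2) is not intersected at this z (z outside [20.5, 24]); the r=9 sphere at (15.5, 8) contributes a regular 16-gon of circumradius √(9²−5.66²) = 6.997 (perimeter = 2·16·6.997·sin(180°/16) = 43.68 mm); Merging all regions: the 2 present regions are separate (no shared area or edge), so areas and boundary lengths simply add and each stays a separate island — boundary = 80.68 mm. So its perimeter = 80.68 mm. Layer 59 is larger (150.28 vs 80.68 mm).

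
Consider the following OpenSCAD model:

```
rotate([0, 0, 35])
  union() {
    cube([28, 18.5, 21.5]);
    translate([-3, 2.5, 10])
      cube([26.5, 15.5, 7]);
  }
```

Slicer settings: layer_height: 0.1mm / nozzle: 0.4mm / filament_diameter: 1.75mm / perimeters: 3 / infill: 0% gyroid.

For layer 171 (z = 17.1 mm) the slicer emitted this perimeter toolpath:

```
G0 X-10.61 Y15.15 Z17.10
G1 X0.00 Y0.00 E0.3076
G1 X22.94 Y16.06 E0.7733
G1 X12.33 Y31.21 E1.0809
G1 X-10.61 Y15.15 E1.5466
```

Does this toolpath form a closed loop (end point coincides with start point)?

Start point (G0): (-10.61, 15.15). End point (last G1): the path returns to the start — closed.

yes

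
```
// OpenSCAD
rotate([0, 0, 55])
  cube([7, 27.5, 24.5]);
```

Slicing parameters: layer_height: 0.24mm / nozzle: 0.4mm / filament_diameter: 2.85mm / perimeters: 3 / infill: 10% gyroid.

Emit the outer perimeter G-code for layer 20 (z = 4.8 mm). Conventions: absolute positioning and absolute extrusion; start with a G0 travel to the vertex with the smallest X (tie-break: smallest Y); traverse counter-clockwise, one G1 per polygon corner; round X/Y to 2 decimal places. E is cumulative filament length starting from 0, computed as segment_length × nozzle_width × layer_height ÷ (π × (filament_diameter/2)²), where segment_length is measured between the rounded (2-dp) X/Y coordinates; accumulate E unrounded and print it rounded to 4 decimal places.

G0 X-22.53 Y15.77 Z4.80
G1 X0.00 Y0.00 E0.4138
G1 X4.02 Y5.73 E0.5192
G1 X-18.51 Y21.51 E0.9331
G1 X-22.53 Y15.77 E1.0386

At z = 4.8 mm: the cube (footprint 7×27.5) is included at this height; (whole slice rotated 55° about Z — lengths, areas and connectivity unchanged). The outline is a single polygon with 4 vertices. Extrusion per mm of travel: 0.4 × 0.24 / (π × 1.425²) = 0.015048. Accumulating E over each segment gives final E = 1.0386.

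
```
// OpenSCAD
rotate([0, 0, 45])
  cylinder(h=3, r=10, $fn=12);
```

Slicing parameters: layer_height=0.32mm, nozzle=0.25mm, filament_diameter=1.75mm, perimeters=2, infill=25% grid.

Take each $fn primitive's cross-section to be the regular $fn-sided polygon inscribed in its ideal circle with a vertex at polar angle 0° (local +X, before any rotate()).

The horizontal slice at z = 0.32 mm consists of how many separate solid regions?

At z = 0.32 mm: the cylinder: section is a regular 12-gon, circumradius r=10; (rotated 45° about Z; rotation is an isometry so areas/perimeters/island counts are preserved). The result has 1 disconnected region.

1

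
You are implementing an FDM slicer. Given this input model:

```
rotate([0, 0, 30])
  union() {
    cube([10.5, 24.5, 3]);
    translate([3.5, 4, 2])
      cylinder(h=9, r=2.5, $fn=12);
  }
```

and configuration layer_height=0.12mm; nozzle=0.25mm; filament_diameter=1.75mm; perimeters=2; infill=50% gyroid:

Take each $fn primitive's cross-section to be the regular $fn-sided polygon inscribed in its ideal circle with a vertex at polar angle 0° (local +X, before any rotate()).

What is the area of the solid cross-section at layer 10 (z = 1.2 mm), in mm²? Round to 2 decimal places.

At z = 1.2 mm: the cube (footprint 10.5×24.5) is included at this height (area 257.25 mm²); the cylinder at (3.5, 4) is not intersected at this z (z outside [2, 11]); Merging all regions: only the 10.5×24.5 cube is present, so the union is just that shape — area = 257.25 mm²; (rotated 30° about Z; rotation is an isometry so areas/perimeters/island counts are preserved). Overall, the cross-section is a single solid region. Net area = 257.25 mm².

257.25 mm²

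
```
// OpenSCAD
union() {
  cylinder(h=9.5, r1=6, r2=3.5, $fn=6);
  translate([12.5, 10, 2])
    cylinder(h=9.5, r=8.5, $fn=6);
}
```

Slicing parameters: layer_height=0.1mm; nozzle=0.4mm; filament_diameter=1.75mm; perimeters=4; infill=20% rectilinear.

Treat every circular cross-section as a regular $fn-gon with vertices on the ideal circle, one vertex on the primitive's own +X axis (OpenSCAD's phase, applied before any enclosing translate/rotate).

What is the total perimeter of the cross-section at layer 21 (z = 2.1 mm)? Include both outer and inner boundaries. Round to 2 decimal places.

83.68 mm

At z = 2.1 mm: the cone contributes a regular 6-gon of circumradius 5.447 (interpolated between r1=6 and r2=3.5 at t=0.221) (perimeter = 2·6·5.447·sin(180°/6) = 32.68 mm); the cylinder at (12.5, 10): section is a regular 6-gon, circumradius r=8.5 (perimeter = 2·6·8.500·sin(180°/6) = 51.00 mm); Merging all regions: the 2 present regions are separate (no shared area or edge), so areas and boundary lengths simply add and each stays a separate island — boundary = 83.68 mm. Overall, the cross-section has 2 separate islands. Total boundary length (outer) = 83.68 mm.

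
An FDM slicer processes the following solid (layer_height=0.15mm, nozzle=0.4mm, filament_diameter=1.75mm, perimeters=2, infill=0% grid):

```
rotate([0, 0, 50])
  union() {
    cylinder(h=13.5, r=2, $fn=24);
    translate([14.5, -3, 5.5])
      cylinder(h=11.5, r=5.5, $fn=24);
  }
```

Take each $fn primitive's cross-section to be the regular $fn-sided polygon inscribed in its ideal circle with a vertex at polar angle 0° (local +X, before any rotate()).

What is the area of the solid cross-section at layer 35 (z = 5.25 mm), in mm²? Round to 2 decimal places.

12.42 mm²

At z = 5.25 mm: the cylinder: section is a regular 24-gon, circumradius r=2 (area = (24/2)·2.000²·sin(360°/24) = 12.42 mm²); the cylinder at (14.5, -3) is absent (z outside [5.5, 17]); Combining (union): only the r=2 cylinder is present, so the union is just that shape — area = 12.42 mm²; (whole slice rotated 50° about Z — lengths, areas and connectivity unchanged). Overall, the cross-section is a single solid region. Net area = 12.42 mm².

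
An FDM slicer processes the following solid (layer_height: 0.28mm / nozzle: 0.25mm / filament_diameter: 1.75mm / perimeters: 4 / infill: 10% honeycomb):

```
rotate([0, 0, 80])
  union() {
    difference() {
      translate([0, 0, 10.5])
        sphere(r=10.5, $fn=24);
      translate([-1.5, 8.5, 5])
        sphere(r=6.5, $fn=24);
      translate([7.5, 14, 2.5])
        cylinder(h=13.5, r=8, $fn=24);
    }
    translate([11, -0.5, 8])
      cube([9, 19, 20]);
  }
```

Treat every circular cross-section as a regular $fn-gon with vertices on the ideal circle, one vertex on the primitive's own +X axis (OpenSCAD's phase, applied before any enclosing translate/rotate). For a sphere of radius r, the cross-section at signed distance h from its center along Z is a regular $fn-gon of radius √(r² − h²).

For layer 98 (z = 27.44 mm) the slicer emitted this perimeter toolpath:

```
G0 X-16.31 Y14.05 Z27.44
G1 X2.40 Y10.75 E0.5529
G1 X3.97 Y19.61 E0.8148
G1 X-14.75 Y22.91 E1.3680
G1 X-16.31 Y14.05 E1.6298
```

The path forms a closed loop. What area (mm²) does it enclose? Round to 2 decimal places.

Apply the shoelace formula to the sequence of (X, Y) vertices; enclosed area = 170.98 mm².

170.98 mm²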